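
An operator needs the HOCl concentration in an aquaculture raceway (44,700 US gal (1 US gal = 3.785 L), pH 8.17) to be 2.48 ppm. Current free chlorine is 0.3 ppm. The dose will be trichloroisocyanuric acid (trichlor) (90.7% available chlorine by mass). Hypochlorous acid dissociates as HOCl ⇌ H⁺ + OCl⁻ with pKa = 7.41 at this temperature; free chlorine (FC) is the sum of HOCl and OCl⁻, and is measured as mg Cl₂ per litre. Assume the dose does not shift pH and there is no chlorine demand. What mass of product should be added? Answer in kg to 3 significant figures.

Volume: 44,700 US gal × 3.785 L/gal = 169,190 L.
[OCl⁻]/[HOCl] = 10^(pH − pKa) = 10^(8.17 − 7.41) = 5.754; fraction as HOCl = 1/(1 + 5.754) = 0.1481.
Free chlorine required for 2.48 ppm HOCl: 2.48 / 0.1481 = 16.75 ppm.
FC to add: 16.75 − 0.3 = 16.45 mg/L as Cl₂.
Cl₂ equivalent: 16.45 mg/L × 169,190 L = 2783 g.
Product at 90.7% available Cl: 2783 / 0.907 = 3069 g.

3.07 kg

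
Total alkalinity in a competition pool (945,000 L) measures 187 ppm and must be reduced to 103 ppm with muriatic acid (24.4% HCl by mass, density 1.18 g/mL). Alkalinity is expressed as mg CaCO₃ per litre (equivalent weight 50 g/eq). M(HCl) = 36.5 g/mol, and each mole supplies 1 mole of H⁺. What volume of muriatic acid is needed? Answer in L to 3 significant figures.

201 L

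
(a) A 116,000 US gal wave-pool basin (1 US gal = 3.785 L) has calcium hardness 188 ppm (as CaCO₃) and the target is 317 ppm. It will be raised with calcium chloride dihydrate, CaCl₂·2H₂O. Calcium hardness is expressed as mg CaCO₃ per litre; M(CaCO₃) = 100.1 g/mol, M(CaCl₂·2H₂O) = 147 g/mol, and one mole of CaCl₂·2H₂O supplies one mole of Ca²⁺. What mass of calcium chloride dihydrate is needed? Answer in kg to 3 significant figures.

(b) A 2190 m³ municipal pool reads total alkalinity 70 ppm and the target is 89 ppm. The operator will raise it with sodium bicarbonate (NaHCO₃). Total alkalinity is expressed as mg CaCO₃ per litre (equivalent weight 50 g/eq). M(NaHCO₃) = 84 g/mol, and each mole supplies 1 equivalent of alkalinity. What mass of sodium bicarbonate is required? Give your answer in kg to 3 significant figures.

(a) Volume: 116,000 US gal × 3.785 L/gal = 439,060 L.
(a) Hardness to add: (317 − 188) = 129 mg/L as CaCO₃ × 439,060 L = 56,640 g as CaCO₃.
(a) Moles of Ca²⁺ (1 mol Ca²⁺ ≡ 1 mol CaCO₃): 56,640 / 100.1 g/mol = 565.8 mol.
(a) Mass of CaCl₂·2H₂O: 565.8 × 147 = 83,180 g.

(b) Volume: 2190 m³ = 2,190,000 L.
(b) Alkalinity to add: (89 − 70) = 19 mg/L as CaCO₃ × 2,190,000 L = 41,610 g as CaCO₃.
(b) Equivalents: 41,610 g ÷ 50 g/eq = 832.2 eq.
(b) NaHCO₃ supplies 1 eq per mole → 832.2 mol.
(b) Mass: 832.2 mol × 84 g/mol = 69,900 g.

(a) 83.2 kg; (b) 69.9 kg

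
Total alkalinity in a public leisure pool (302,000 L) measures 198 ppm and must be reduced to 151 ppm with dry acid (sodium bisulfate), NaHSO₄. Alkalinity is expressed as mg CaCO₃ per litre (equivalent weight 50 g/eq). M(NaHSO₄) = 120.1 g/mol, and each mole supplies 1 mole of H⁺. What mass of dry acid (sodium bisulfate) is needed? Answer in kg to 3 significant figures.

Alkalinity to neutralize: (198 − 151) = 47 mg/L as CaCO₃ × 302,000 L = 14,190 g as CaCO₃.
Equivalents of H⁺ required: 14,190 ÷ 50 g/eq = 283.9 eq = 283.9 mol NaHSO₄.
Mass of NaHSO₄: 283.9 × 120.1 = 34,090 g.

34.1 kg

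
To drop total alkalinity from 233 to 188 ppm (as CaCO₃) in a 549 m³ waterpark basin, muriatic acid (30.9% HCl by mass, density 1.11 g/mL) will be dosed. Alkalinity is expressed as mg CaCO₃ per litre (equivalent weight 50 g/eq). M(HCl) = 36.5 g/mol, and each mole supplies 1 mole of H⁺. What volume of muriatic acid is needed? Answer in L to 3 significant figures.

52.6 L

Volume: 549 m³ = 549,000 L.
Alkalinity to neutralize: (233 − 188) = 45 mg/L as CaCO₃ × 549,000 L = 24,700 g as CaCO₃.
Equivalents of H⁺ required: 24,700 ÷ 50 g/eq = 494.1 eq = 494.1 mol HCl.
Mass of HCl: 494.1 × 36.5 = 18,030 g.
Mass of 30.9% solution: 18,030 / 0.309 = 58,360 g.
Volume: 58,360 g ÷ 1.11 g/mL = 52,580 mL.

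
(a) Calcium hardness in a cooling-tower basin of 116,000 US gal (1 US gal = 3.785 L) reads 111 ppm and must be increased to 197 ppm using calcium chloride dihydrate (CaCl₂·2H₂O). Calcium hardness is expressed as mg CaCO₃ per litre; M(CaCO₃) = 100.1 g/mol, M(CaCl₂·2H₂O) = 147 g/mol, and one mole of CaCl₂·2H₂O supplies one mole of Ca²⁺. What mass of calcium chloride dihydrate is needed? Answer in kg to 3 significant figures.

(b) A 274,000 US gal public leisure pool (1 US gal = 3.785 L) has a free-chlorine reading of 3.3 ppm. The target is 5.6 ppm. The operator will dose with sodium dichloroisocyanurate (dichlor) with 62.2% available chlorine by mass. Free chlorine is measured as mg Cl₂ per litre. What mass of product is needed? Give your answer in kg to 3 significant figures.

(a) Volume: 116,000 US gal × 3.785 L/gal = 439,060 L.
(a) Hardness to add: (197 − 111) = 86 mg/L as CaCO₃ × 439,060 L = 37,760 g as CaCO₃.
(a) Moles of Ca²⁺ (1 mol Ca²⁺ ≡ 1 mol CaCO₃): 37,760 / 100.1 g/mol = 377.2 mol.
(a) Mass of CaCl₂·2H₂O: 377.2 × 147 = 55,450 g.

(b) Volume: 274,000 US gal × 3.785 L/gal = 1,037,090 L.
(b) Chlorine deficit: 5.6 − 3.3 = 2.3 ppm = 2.3 mg/L as Cl₂.
(b) Cl₂ equivalent needed: 2.3 mg/L × 1,037,090 L = 2,385,000 mg = 2385 g.
(b) Product at 62.2% available chlorine: 2385 / 0.622 = 3835 g.

(a) 55.5 kg; (b) 3.83 kg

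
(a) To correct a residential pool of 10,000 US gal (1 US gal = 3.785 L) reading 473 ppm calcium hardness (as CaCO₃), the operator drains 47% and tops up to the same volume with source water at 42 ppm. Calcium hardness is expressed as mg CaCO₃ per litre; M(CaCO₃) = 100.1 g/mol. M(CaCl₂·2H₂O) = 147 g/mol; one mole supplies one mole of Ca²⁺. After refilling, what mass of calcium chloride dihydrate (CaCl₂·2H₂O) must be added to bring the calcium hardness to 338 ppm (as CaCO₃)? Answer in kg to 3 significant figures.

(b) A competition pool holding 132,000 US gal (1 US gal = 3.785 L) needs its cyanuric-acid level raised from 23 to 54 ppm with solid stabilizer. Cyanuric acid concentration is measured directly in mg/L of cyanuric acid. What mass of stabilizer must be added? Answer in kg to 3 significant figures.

(a) 3.76 kg; (b) 15.5 kg

(a) Volume: 10,000 US gal × 3.785 L/gal = 37,850 L.
(a) After draining 47% and refilling: 473 × 0.53 + 42 × 0.47 = 270.43 ppm.
(a) Deficit to target: 338 − 270.43 = 67.57 mg/L.
(a) As CaCO₃: 67.57 mg/L × 37,850 L = 2558 g; ÷ 100.1 = 25.55 mol Ca²⁺.
(a) Mass: 25.55 × 147 = 3756 g.

(b) Volume: 132,000 US gal × 3.785 L/gal = 499,620 L.
(b) CYA to add: (54 − 23) = 31 mg/L × 499,620 L = 15,490 g cyanuric acid.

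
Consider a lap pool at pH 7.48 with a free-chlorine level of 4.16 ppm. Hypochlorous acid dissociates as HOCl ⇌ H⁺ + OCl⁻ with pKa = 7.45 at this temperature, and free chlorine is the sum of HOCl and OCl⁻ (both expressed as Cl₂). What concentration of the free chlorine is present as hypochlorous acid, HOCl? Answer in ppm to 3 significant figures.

2.01 ppm

[OCl⁻]/[HOCl] = 10^(pH − pKa) = 10^(7.48 − 7.45) = 10^0.03 = 1.072.
Fraction as HOCl = 1 / (1 + 1.072) = 0.4827.
HOCl = 0.4827 × 4.16 ppm = 2.008 ppm.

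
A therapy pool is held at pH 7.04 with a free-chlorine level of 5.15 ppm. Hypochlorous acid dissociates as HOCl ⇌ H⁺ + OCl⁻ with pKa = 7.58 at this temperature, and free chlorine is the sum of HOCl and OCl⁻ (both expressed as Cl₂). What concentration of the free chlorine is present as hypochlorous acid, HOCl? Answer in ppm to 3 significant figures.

4.00 ppm

[OCl⁻]/[HOCl] = 10^(pH − pKa) = 10^(7.04 − 7.58) = 10^-0.54 = 0.2884.
Fraction as HOCl = 1 / (1 + 0.2884) = 0.7762.
HOCl = 0.7762 × 5.15 ppm = 3.997 ppm.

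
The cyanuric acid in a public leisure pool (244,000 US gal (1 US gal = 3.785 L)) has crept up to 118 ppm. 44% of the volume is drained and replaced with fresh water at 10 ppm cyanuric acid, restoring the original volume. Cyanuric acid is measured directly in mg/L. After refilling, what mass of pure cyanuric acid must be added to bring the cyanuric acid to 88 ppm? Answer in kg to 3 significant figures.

Volume: 244,000 US gal × 3.785 L/gal = 923,540 L.
After draining 44% and refilling: 118 × 0.56 + 10 × 0.44 = 70.48 ppm.
Deficit to target: 88 − 70.48 = 17.52 mg/L.
Mass: 17.52 mg/L × 923,540 L = 16,180 g cyanuric acid.

16.2 kg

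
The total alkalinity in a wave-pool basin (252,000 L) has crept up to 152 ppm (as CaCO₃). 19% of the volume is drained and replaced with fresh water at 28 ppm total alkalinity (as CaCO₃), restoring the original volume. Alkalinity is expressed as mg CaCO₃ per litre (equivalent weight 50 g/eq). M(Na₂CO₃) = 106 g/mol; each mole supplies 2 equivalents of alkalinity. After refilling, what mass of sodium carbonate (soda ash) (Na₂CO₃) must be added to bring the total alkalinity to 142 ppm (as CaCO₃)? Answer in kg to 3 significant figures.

3.62 kg

After draining 19% and refilling: 152 × 0.81 + 28 × 0.19 = 128.44 ppm.
Deficit to target: 142 − 128.44 = 13.56 mg/L.
As CaCO₃: 13.56 mg/L × 252,000 L = 3417 g; ÷ 50 g/eq ÷ 2 = 34.17 mol Na₂CO₃.
Mass: 34.17 × 106 = 3622 g.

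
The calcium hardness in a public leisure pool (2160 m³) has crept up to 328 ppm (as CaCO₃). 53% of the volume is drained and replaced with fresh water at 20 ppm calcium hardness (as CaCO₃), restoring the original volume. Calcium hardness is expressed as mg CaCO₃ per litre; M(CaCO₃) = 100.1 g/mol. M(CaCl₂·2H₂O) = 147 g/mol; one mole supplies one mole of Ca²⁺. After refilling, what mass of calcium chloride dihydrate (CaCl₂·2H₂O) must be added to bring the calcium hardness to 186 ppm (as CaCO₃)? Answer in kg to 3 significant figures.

Volume: 2160 m³ = 2,160,000 L.
After draining 53% and refilling: 328 × 0.47 + 20 × 0.53 = 164.76 ppm.
Deficit to target: 186 − 164.76 = 21.24 mg/L.
As CaCO₃: 21.24 mg/L × 2,160,000 L = 45,880 g; ÷ 100.1 = 458.3 mol Ca²⁺.
Mass: 458.3 × 147 = 67,370 g.

67.4 kg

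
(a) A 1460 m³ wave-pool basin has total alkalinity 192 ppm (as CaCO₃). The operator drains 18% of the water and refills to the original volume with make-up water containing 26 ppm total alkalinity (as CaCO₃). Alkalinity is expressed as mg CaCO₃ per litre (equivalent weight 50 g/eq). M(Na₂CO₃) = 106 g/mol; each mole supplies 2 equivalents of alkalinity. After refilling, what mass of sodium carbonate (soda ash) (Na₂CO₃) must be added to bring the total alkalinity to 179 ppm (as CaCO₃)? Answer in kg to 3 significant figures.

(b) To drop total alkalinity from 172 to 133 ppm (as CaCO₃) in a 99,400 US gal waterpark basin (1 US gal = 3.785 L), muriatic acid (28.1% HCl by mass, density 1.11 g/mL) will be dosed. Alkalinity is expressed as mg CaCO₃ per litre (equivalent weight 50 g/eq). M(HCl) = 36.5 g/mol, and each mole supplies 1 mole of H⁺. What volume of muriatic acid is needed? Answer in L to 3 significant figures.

(a) 26.1 kg; (b) 34.3 L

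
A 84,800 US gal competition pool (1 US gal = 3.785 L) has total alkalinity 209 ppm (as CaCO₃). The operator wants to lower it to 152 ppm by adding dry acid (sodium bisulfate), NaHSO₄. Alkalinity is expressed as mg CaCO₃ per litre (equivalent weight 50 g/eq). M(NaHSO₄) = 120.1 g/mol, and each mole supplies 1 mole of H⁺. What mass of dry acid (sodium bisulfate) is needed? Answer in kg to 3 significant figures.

Volume: 84,800 US gal × 3.785 L/gal = 320,968 L.
Alkalinity to neutralize: (209 − 152) = 57 mg/L as CaCO₃ × 320,968 L = 18,300 g as CaCO₃.
Equivalents of H⁺ required: 18,300 ÷ 50 g/eq = 365.9 eq = 365.9 mol NaHSO₄.
Mass of NaHSO₄: 365.9 × 120.1 = 43,950 g.

43.9 kg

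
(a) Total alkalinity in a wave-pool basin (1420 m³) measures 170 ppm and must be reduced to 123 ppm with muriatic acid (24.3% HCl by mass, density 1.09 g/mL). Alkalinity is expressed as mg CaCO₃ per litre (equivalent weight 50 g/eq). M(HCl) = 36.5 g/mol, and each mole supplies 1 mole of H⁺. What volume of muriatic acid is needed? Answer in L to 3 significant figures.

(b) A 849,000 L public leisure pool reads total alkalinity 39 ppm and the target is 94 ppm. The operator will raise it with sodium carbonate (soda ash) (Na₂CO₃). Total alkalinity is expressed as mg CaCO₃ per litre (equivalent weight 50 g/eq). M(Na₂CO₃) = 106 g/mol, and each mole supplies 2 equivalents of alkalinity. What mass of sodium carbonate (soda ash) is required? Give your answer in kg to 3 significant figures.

(a) Volume: 1420 m³ = 1,420,000 L.
(a) Alkalinity to neutralize: (170 − 123) = 47 mg/L as CaCO₃ × 1,420,000 L = 66,740 g as CaCO₃.
(a) Equivalents of H⁺ required: 66,740 ÷ 50 g/eq = 1335 eq = 1335 mol HCl.
(a) Mass of HCl: 1335 × 36.5 = 48,720 g.
(a) Mass of 24.3% solution: 48,720 / 0.243 = 200,500 g.
(a) Volume: 200,500 g ÷ 1.09 g/mL = 183,900 mL.

(b) Alkalinity to add: (94 − 39) = 55 mg/L as CaCO₃ × 849,000 L = 46,700 g as CaCO₃.
(b) Equivalents: 46,700 g ÷ 50 g/eq = 933.9 eq.
(b) Each mole of Na₂CO₃ supplies 2 eq, so 933.9 / 2 = 466.9 mol.
(b) Mass: 466.9 mol × 106 g/mol = 49,500 g.

(a) 184 L; (b) 49.5 kg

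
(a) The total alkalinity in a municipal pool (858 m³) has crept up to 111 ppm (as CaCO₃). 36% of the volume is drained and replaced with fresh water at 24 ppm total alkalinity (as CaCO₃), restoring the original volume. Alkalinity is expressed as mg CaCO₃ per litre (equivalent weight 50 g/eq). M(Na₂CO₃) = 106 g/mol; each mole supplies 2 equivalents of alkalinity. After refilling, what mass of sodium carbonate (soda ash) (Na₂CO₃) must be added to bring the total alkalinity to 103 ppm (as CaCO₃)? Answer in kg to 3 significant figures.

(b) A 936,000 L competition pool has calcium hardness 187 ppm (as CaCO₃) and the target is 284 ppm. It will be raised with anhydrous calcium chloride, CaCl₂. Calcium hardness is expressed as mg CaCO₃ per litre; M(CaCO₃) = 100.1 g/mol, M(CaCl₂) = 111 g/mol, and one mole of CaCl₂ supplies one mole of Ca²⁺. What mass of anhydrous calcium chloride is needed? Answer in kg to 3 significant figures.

(a) Volume: 858 m³ = 858,000 L.
(a) After draining 36% and refilling: 111 × 0.64 + 24 × 0.36 = 79.68 ppm.
(a) Deficit to target: 103 − 79.68 = 23.32 mg/L.
(a) As CaCO₃: 23.32 mg/L × 858,000 L = 20,010 g; ÷ 50 g/eq ÷ 2 = 200.1 mol Na₂CO₃.
(a) Mass: 200.1 × 106 = 21,210 g.

(b) Hardness to add: (284 − 187) = 97 mg/L as CaCO₃ × 936,000 L = 90,790 g as CaCO₃.
(b) Moles of Ca²⁺ (1 mol Ca²⁺ ≡ 1 mol CaCO₃): 90,790 / 100.1 g/mol = 907 mol.
(b) Mass of CaCl₂: 907 × 111 = 100,700 g.

(a) 21.2 kg; (b) 101 kg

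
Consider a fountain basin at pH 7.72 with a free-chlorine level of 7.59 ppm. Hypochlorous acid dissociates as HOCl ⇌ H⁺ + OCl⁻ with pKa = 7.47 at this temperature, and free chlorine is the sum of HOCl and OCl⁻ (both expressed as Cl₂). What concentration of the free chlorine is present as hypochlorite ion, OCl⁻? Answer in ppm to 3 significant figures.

4.86 ppm

[OCl⁻]/[HOCl] = 10^(pH − pKa) = 10^(7.72 − 7.47) = 10^0.25 = 1.778.
Fraction as HOCl = 1 / (1 + 1.778) = 0.3599.
OCl⁻ = (1 − 0.3599) × 7.59 ppm = 4.858 ppm.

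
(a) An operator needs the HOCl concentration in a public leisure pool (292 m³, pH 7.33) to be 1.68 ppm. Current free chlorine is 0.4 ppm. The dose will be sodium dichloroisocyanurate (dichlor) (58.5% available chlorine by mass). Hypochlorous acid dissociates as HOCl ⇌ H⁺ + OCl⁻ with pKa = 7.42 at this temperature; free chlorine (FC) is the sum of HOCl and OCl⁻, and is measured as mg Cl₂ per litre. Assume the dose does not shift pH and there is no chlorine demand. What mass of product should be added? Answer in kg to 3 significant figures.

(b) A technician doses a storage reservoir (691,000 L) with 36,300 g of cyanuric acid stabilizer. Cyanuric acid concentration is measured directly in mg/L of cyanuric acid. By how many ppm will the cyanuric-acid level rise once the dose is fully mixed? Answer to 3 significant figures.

(a) Volume: 292 m³ = 292,000 L.
(a) [OCl⁻]/[HOCl] = 10^(pH − pKa) = 10^(7.33 − 7.42) = 0.8128; fraction as HOCl = 1/(1 + 0.8128) = 0.5516.
(a) Free chlorine required for 1.68 ppm HOCl: 1.68 / 0.5516 = 3.046 ppm.
(a) FC to add: 3.046 − 0.4 = 2.646 mg/L as Cl₂.
(a) Cl₂ equivalent: 2.646 mg/L × 292,000 L = 772.5 g.
(a) Product at 58.5% available Cl: 772.5 / 0.585 = 1321 g.

(b) Rise: 36,300 g / 691,000 L × 1000 = 52.53 mg/L.

(a) 1.32 kg; (b) 52.5 ppm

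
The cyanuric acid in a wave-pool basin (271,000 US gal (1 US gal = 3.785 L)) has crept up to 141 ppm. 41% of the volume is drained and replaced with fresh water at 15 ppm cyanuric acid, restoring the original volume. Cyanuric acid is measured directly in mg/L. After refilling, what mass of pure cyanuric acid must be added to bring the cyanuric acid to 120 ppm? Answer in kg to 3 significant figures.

31.4 kg

Volume: 271,000 US gal × 3.785 L/gal = 1,025,735 L.
After draining 41% and refilling: 141 × 0.59 + 15 × 0.41 = 89.34 ppm.
Deficit to target: 120 − 89.34 = 30.66 mg/L.
Mass: 30.66 mg/L × 1,025,735 L = 31,450 g cyanuric acid.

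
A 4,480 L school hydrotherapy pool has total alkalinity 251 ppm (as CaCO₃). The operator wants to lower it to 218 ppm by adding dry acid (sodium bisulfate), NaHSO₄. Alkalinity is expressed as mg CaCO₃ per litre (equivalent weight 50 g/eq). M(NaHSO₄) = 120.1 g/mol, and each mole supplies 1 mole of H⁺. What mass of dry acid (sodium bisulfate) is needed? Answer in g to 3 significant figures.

Alkalinity to neutralize: (251 − 218) = 33 mg/L as CaCO₃ × 4,480 L = 147.8 g as CaCO₃.
Equivalents of H⁺ required: 147.8 ÷ 50 g/eq = 2.957 eq = 2.957 mol NaHSO₄.
Mass of NaHSO₄: 2.957 × 120.1 = 355.1 g.

355 g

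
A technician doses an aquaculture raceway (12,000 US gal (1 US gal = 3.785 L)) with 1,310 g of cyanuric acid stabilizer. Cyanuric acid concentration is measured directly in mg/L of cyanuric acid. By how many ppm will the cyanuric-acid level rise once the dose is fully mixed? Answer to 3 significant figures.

28.8 ppm

Volume: 12,000 US gal × 3.785 L/gal = 45,420 L.
Rise: 1,310 g / 45,420 L × 1000 = 28.84 mg/L.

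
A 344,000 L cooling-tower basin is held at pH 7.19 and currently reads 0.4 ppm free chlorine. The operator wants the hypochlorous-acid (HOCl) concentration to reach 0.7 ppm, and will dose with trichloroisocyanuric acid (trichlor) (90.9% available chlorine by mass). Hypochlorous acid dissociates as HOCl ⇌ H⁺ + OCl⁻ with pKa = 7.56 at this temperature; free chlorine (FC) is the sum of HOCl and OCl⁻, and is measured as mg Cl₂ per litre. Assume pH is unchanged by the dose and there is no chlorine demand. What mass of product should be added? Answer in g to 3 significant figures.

227 g

[OCl⁻]/[HOCl] = 10^(pH − pKa) = 10^(7.19 − 7.56) = 0.4266; fraction as HOCl = 1/(1 + 0.4266) = 0.701.
Free chlorine required for 0.7 ppm HOCl: 0.7 / 0.701 = 0.9986 ppm.
FC to add: 0.9986 − 0.4 = 0.5986 mg/L as Cl₂.
Cl₂ equivalent: 0.5986 mg/L × 344,000 L = 205.9 g.
Product at 90.9% available Cl: 205.9 / 0.909 = 226.5 g.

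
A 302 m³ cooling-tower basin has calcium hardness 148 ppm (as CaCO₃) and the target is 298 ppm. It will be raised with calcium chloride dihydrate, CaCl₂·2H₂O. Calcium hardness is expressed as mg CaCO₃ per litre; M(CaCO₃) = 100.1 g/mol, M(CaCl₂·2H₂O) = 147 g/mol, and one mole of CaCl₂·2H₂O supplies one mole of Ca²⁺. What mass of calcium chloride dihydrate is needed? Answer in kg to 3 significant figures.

66.5 kg

Volume: 302 m³ = 302,000 L.
Hardness to add: (298 − 148) = 150 mg/L as CaCO₃ × 302,000 L = 45,300 g as CaCO₃.
Moles of Ca²⁺ (1 mol Ca²⁺ ≡ 1 mol CaCO₃): 45,300 / 100.1 g/mol = 452.5 mol.
Mass of CaCl₂·2H₂O: 452.5 × 147 = 66,520 g.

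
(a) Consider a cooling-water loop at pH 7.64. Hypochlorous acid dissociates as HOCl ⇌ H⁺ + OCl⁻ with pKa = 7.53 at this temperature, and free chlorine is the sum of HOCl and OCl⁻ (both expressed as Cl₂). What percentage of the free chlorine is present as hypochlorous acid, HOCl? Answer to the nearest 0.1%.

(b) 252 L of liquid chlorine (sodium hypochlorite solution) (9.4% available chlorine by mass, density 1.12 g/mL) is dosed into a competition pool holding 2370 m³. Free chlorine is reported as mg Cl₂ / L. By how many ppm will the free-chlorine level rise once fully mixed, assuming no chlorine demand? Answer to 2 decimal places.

(a) 43.7%; (b) 11.19 ppm

(a) [OCl⁻]/[HOCl] = 10^(pH − pKa) = 10^(7.64 − 7.53) = 10^0.11 = 1.288.
(a) Fraction as HOCl = 1 / (1 + 1.288) = 0.437.

(b) Volume: 2370 m³ = 2,370,000 L.
(b) Mass of solution: 252 L × 1000 mL/L × 1.12 g/mL = 282,200 g.
(b) Available chlorine delivered: 282,200 g × 0.094 = 26,530 g as Cl₂.
(b) Concentration rise: 26,530 g / 2,370,000 L = 11.19 mg/L = 11.19 ppm.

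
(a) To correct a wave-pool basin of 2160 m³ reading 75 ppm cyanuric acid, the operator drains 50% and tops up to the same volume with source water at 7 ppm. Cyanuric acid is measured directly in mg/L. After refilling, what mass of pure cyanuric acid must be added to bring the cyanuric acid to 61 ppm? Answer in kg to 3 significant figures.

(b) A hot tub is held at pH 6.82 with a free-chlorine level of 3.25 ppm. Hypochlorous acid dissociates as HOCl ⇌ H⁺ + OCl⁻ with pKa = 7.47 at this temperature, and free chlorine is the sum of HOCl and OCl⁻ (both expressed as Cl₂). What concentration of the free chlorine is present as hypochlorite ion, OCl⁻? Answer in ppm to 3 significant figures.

(a) Volume: 2160 m³ = 2,160,000 L.
(a) After draining 50% and refilling: 75 × 0.50 + 7 × 0.50 = 41 ppm.
(a) Deficit to target: 61 − 41 = 20 mg/L.
(a) Mass: 20 mg/L × 2,160,000 L = 43,200 g cyanuric acid.

(b) [OCl⁻]/[HOCl] = 10^(pH − pKa) = 10^(6.82 − 7.47) = 10^-0.65 = 0.2239.
(b) Fraction as HOCl = 1 / (1 + 0.2239) = 0.8171.
(b) OCl⁻ = (1 − 0.8171) × 3.25 ppm = 0.5945 ppm.

(a) 43.2 kg; (b) 0.594 ppm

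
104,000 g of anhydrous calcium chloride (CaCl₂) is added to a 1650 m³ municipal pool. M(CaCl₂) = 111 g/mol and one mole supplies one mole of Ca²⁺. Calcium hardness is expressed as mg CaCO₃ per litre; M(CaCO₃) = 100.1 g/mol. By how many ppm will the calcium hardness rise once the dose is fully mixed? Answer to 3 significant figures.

56.8 ppm

Volume: 1650 m³ = 1,650,000 L.
Moles of Ca²⁺: 104,000 g ÷ 111 g/mol = 936.9 mol.
As CaCO₃: 936.9 mol × 100.1 g/mol = 93,790 g.
Rise: 93,790 g / 1,650,000 L × 1000 = 56.84 mg/L.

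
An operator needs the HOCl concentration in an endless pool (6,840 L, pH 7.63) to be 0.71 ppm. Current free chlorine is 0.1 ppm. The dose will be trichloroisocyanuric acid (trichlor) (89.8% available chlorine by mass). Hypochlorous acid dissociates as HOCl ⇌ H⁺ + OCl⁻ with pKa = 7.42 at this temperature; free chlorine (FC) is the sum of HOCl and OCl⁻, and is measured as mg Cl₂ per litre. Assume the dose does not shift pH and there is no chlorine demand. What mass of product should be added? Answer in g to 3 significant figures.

13.4 g

[OCl⁻]/[HOCl] = 10^(pH − pKa) = 10^(7.63 − 7.42) = 1.622; fraction as HOCl = 1/(1 + 1.622) = 0.3814.
Free chlorine required for 0.71 ppm HOCl: 0.71 / 0.3814 = 1.861 ppm.
FC to add: 1.861 − 0.1 = 1.761 mg/L as Cl₂.
Cl₂ equivalent: 1.761 mg/L × 6,840 L = 12.05 g.
Product at 89.8% available Cl: 12.05 / 0.898 = 13.42 g.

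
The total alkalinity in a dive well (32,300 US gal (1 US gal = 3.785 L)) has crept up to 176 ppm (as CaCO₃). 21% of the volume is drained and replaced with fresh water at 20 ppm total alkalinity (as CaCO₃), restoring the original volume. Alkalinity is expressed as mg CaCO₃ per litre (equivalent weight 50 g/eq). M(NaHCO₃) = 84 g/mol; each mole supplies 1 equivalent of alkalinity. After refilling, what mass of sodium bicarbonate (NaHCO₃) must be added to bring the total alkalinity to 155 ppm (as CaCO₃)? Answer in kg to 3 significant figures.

Volume: 32,300 US gal × 3.785 L/gal = 122,256 L.
After draining 21% and refilling: 176 × 0.79 + 20 × 0.21 = 143.24 ppm.
Deficit to target: 155 − 143.24 = 11.76 mg/L.
As CaCO₃: 11.76 mg/L × 122,256 L = 1438 g; ÷ 50 g/eq ÷ 1 = 28.75 mol NaHCO₃.
Mass: 28.75 × 84 = 2415 g.

2.42 kg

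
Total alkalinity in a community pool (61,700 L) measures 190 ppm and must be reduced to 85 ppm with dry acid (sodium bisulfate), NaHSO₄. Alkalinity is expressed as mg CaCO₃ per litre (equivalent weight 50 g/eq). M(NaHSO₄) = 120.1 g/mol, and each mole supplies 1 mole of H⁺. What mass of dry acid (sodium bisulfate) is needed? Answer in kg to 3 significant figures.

15.6 kg

Alkalinity to neutralize: (190 − 85) = 105 mg/L as CaCO₃ × 61,700 L = 6478 g as CaCO₃.
Equivalents of H⁺ required: 6478 ÷ 50 g/eq = 129.6 eq = 129.6 mol NaHSO₄.
Mass of NaHSO₄: 129.6 × 120.1 = 15,560 g.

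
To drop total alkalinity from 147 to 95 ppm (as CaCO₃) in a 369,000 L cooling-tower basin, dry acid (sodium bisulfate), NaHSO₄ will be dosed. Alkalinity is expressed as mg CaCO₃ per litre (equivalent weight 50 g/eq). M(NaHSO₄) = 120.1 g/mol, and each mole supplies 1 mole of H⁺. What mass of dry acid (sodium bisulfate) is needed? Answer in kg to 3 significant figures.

Alkalinity to neutralize: (147 − 95) = 52 mg/L as CaCO₃ × 369,000 L = 19,190 g as CaCO₃.
Equivalents of H⁺ required: 19,190 ÷ 50 g/eq = 383.8 eq = 383.8 mol NaHSO₄.
Mass of NaHSO₄: 383.8 × 120.1 = 46,090 g.

46.1 kg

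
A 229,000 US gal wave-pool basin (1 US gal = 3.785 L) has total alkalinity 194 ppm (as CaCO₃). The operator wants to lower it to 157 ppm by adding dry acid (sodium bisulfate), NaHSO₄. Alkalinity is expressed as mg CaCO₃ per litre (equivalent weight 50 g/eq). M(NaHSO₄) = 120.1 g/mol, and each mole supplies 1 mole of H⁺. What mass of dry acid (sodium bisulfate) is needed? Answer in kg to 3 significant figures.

Volume: 229,000 US gal × 3.785 L/gal = 866,765 L.
Alkalinity to neutralize: (194 − 157) = 37 mg/L as CaCO₃ × 866,765 L = 32,070 g as CaCO₃.
Equivalents of H⁺ required: 32,070 ÷ 50 g/eq = 641.4 eq = 641.4 mol NaHSO₄.
Mass of NaHSO₄: 641.4 × 120.1 = 77,030 g.

77.0 kg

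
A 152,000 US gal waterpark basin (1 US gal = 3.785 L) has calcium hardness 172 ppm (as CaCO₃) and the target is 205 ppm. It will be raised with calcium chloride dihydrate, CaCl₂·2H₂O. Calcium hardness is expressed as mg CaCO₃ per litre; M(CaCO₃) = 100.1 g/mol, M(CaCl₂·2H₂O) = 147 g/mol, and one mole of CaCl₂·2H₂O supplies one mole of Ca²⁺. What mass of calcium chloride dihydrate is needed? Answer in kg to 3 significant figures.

Volume: 152,000 US gal × 3.785 L/gal = 575,320 L.
Hardness to add: (205 − 172) = 33 mg/L as CaCO₃ × 575,320 L = 18,990 g as CaCO₃.
Moles of Ca²⁺ (1 mol Ca²⁺ ≡ 1 mol CaCO₃): 18,990 / 100.1 g/mol = 189.7 mol.
Mass of CaCl₂·2H₂O: 189.7 × 147 = 27,880 g.

27.9 kg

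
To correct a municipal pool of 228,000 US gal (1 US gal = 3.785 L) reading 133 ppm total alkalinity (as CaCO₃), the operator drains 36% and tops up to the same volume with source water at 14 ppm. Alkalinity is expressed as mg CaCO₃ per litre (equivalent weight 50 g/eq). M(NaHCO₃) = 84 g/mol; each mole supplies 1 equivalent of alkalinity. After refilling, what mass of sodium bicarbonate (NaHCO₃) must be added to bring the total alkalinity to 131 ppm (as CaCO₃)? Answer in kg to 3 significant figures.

Volume: 228,000 US gal × 3.785 L/gal = 862,980 L.
After draining 36% and refilling: 133 × 0.64 + 14 × 0.36 = 90.16 ppm.
Deficit to target: 131 − 90.16 = 40.84 mg/L.
As CaCO₃: 40.84 mg/L × 862,980 L = 35,240 g; ÷ 50 g/eq ÷ 1 = 704.9 mol NaHCO₃.
Mass: 704.9 × 84 = 59,210 g.

59.2 kg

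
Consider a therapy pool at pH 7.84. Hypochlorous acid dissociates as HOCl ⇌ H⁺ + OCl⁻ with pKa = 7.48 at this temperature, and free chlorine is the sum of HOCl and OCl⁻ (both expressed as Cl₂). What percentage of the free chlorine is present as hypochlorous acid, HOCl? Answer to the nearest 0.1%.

[OCl⁻]/[HOCl] = 10^(pH − pKa) = 10^(7.84 − 7.48) = 10^0.36 = 2.291.
Fraction as HOCl = 1 / (1 + 2.291) = 0.3039.

30.4%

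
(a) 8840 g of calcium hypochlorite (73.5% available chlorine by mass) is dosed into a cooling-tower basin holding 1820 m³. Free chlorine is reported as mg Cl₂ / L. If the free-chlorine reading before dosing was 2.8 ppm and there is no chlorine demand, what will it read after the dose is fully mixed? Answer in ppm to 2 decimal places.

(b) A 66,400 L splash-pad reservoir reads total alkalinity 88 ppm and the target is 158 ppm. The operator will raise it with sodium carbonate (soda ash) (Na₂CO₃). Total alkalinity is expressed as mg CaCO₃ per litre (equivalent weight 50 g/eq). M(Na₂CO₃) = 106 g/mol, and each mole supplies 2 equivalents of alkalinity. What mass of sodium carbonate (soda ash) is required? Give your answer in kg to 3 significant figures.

(a) 6.37 ppm; (b) 4.93 kg

(a) Volume: 1820 m³ = 1,820,000 L.
(a) Available chlorine delivered: 8840 g × 0.735 = 6497 g as Cl₂.
(a) Concentration rise: 6497 g / 1,820,000 L = 3.57 mg/L = 3.57 ppm.
(a) Final FC: 2.8 + 3.57 = 6.37 ppm.

(b) Alkalinity to add: (158 − 88) = 70 mg/L as CaCO₃ × 66,400 L = 4648 g as CaCO₃.
(b) Equivalents: 4648 g ÷ 50 g/eq = 92.96 eq.
(b) Each mole of Na₂CO₃ supplies 2 eq, so 92.96 / 2 = 46.48 mol.
(b) Mass: 46.48 mol × 106 g/mol = 4927 g.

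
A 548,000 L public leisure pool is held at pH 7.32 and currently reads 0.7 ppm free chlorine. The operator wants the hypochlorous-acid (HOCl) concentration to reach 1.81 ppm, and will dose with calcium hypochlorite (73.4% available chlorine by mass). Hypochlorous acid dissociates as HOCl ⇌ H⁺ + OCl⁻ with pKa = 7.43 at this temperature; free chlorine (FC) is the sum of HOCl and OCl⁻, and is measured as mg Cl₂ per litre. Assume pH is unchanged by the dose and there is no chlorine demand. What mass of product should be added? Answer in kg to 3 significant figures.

1.88 kg

[OCl⁻]/[HOCl] = 10^(pH − pKa) = 10^(7.32 − 7.43) = 0.7762; fraction as HOCl = 1/(1 + 0.7762) = 0.563.
Free chlorine required for 1.81 ppm HOCl: 1.81 / 0.563 = 3.215 ppm.
FC to add: 3.215 − 0.7 = 2.515 mg/L as Cl₂.
Cl₂ equivalent: 2.515 mg/L × 548,000 L = 1378 g.
Product at 73.4% available Cl: 1378 / 0.734 = 1878 g.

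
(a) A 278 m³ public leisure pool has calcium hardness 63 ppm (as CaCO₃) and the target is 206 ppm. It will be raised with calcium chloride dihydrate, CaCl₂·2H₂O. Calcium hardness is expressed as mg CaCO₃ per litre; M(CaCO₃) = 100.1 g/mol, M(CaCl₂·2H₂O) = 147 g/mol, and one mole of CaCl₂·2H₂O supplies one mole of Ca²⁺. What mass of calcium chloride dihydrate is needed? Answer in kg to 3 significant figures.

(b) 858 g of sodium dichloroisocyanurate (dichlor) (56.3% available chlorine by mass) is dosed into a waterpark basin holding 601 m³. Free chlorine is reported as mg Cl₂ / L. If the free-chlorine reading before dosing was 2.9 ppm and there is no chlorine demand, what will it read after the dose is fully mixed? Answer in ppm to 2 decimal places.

(a) Volume: 278 m³ = 278,000 L.
(a) Hardness to add: (206 − 63) = 143 mg/L as CaCO₃ × 278,000 L = 39,750 g as CaCO₃.
(a) Moles of Ca²⁺ (1 mol Ca²⁺ ≡ 1 mol CaCO₃): 39,750 / 100.1 g/mol = 397.1 mol.
(a) Mass of CaCl₂·2H₂O: 397.1 × 147 = 58,380 g.

(b) Volume: 601 m³ = 601,000 L.
(b) Available chlorine delivered: 858 g × 0.563 = 483.1 g as Cl₂.
(b) Concentration rise: 483.1 g / 601,000 L = 0.8038 mg/L = 0.80 ppm.
(b) Final FC: 2.9 + 0.80 = 3.70 ppm.

(a) 58.4 kg; (b) 3.70 ppm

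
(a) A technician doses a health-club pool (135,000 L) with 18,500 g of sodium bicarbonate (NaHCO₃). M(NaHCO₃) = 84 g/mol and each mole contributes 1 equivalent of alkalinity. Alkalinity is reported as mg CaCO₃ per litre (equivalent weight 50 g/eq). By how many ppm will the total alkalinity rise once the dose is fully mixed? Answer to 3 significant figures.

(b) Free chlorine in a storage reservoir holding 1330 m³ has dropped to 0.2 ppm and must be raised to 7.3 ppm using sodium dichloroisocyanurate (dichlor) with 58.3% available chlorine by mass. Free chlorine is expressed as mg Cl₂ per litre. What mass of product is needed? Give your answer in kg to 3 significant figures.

(a) Moles of NaHCO₃: 18,500 g ÷ 84 g/mol = 220.2 mol → 220.2 eq of alkalinity.
(a) As CaCO₃: 220.2 eq × 50 g/eq = 11,010 g.
(a) Rise: 11,010 g / 135,000 L × 1000 = 81.57 mg/L.

(b) Volume: 1330 m³ = 1,330,000 L.
(b) Chlorine deficit: 7.3 − 0.2 = 7.1 ppm = 7.1 mg/L as Cl₂.
(b) Cl₂ equivalent needed: 7.1 mg/L × 1,330,000 L = 9,443,000 mg = 9443 g.
(b) Product at 58.3% available chlorine: 9443 / 0.583 = 16,200 g.

(a) 81.6 ppm; (b) 16.2 kg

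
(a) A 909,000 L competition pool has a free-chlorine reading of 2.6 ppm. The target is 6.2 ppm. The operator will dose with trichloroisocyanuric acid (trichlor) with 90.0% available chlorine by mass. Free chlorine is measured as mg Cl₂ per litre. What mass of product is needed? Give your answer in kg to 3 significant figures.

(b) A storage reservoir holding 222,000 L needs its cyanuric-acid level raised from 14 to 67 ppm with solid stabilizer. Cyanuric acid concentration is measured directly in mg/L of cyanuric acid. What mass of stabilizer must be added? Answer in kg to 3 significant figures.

(a) 3.64 kg; (b) 11.8 kg

(a) Chlorine deficit: 6.2 − 2.6 = 3.6 ppm = 3.6 mg/L as Cl₂.
(a) Cl₂ equivalent needed: 3.6 mg/L × 909,000 L = 3,272,000 mg = 3272 g.
(a) Product at 90.0% available chlorine: 3272 / 0.9 = 3636 g.

(b) CYA to add: (67 − 14) = 53 mg/L × 222,000 L = 11,770 g cyanuric acid.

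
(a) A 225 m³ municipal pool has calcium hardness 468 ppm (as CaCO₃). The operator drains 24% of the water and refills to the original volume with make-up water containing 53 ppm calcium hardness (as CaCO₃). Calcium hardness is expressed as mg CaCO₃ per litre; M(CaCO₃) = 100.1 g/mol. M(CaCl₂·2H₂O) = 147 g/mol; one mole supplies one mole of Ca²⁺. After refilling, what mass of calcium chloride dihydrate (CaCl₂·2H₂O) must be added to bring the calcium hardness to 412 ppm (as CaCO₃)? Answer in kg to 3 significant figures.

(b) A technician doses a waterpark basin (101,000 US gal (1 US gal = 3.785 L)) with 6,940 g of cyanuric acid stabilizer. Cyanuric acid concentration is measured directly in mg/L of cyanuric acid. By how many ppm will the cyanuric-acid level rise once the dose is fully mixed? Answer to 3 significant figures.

(a) 14.4 kg; (b) 18.2 ppm

(a) Volume: 225 m³ = 225,000 L.
(a) After draining 24% and refilling: 468 × 0.76 + 53 × 0.24 = 368.4 ppm.
(a) Deficit to target: 412 − 368.4 = 43.6 mg/L.
(a) As CaCO₃: 43.6 mg/L × 225,000 L = 9810 g; ÷ 100.1 = 98 mol Ca²⁺.
(a) Mass: 98 × 147 = 14,410 g.

(b) Volume: 101,000 US gal × 3.785 L/gal = 382,285 L.
(b) Rise: 6,940 g / 382,285 L × 1000 = 18.15 mg/L.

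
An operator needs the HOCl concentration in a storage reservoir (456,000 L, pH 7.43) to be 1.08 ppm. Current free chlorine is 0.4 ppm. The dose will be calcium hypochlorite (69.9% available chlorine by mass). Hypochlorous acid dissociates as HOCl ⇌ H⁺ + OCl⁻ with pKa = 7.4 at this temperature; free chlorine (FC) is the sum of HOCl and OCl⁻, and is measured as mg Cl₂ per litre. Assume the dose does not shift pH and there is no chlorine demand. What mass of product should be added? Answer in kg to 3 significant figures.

[OCl⁻]/[HOCl] = 10^(pH − pKa) = 10^(7.43 − 7.4) = 1.072; fraction as HOCl = 1/(1 + 1.072) = 0.4827.
Free chlorine required for 1.08 ppm HOCl: 1.08 / 0.4827 = 2.237 ppm.
FC to add: 2.237 − 0.4 = 1.837 mg/L as Cl₂.
Cl₂ equivalent: 1.837 mg/L × 456,000 L = 837.8 g.
Product at 69.9% available Cl: 837.8 / 0.699 = 1199 g.

1.20 kg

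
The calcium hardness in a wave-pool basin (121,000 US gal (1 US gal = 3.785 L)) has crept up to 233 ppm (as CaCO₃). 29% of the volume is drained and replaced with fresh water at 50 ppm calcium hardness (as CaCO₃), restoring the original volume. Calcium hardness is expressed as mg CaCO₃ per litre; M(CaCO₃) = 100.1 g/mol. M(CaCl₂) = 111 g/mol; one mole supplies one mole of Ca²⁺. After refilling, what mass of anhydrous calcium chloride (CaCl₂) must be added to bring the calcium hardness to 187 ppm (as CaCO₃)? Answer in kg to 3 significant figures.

3.59 kg

Volume: 121,000 US gal × 3.785 L/gal = 457,985 L.
After draining 29% and refilling: 233 × 0.71 + 50 × 0.29 = 179.93 ppm.
Deficit to target: 187 − 179.93 = 7.07 mg/L.
As CaCO₃: 7.07 mg/L × 457,985 L = 3238 g; ÷ 100.1 = 32.35 mol Ca²⁺.
Mass: 32.35 × 111 = 3591 g.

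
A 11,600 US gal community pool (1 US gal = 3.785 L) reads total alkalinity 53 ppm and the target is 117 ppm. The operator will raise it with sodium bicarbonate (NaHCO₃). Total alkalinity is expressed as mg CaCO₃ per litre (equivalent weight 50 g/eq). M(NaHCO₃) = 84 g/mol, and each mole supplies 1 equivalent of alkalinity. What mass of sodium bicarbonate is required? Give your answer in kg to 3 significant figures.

Volume: 11,600 US gal × 3.785 L/gal = 43,906 L.
Alkalinity to add: (117 − 53) = 64 mg/L as CaCO₃ × 43,906 L = 2810 g as CaCO₃.
Equivalents: 2810 g ÷ 50 g/eq = 56.2 eq.
NaHCO₃ supplies 1 eq per mole → 56.2 mol.
Mass: 56.2 mol × 84 g/mol = 4721 g.

4.72 kg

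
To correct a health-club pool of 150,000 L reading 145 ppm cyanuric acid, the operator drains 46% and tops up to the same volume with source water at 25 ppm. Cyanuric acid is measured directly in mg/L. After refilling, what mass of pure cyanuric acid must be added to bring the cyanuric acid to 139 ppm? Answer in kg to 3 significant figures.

After draining 46% and refilling: 145 × 0.54 + 25 × 0.46 = 89.8 ppm.
Deficit to target: 139 − 89.8 = 49.2 mg/L.
Mass: 49.2 mg/L × 150,000 L = 7380 g cyanuric acid.

7.38 kg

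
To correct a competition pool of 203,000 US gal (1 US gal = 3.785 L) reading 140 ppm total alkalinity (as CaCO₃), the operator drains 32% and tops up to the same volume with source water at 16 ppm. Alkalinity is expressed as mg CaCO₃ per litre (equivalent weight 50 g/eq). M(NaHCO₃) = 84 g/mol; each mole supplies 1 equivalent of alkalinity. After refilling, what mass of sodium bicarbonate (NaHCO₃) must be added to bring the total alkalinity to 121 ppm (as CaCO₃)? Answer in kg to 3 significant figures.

26.7 kg

Volume: 203,000 US gal × 3.785 L/gal = 768,355 L.
After draining 32% and refilling: 140 × 0.68 + 16 × 0.32 = 100.32 ppm.
Deficit to target: 121 − 100.32 = 20.68 mg/L.
As CaCO₃: 20.68 mg/L × 768,355 L = 15,890 g; ÷ 50 g/eq ÷ 1 = 317.8 mol NaHCO₃.
Mass: 317.8 × 84 = 26,690 g.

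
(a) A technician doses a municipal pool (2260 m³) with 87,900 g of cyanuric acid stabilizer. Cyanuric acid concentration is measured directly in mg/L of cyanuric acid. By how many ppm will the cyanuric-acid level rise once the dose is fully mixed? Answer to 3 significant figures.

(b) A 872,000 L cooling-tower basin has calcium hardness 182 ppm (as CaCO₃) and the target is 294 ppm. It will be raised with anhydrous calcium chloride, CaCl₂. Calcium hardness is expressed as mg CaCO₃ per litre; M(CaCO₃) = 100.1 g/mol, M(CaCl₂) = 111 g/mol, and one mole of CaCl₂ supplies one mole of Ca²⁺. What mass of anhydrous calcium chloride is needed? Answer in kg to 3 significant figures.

(a) Volume: 2260 m³ = 2,260,000 L.
(a) Rise: 87,900 g / 2,260,000 L × 1000 = 38.89 mg/L.

(b) Hardness to add: (294 − 182) = 112 mg/L as CaCO₃ × 872,000 L = 97,660 g as CaCO₃.
(b) Moles of Ca²⁺ (1 mol Ca²⁺ ≡ 1 mol CaCO₃): 97,660 / 100.1 g/mol = 975.7 mol.
(b) Mass of CaCl₂: 975.7 × 111 = 108,300 g.

(a) 38.9 ppm; (b) 108 kg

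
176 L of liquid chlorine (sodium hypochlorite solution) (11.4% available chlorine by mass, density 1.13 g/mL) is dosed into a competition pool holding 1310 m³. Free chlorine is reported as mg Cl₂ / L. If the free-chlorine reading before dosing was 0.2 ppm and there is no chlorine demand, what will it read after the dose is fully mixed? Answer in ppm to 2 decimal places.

Volume: 1310 m³ = 1,310,000 L.
Mass of solution: 176 L × 1000 mL/L × 1.13 g/mL = 198,900 g.
Available chlorine delivered: 198,900 g × 0.114 = 22,670 g as Cl₂.
Concentration rise: 22,670 g / 1,310,000 L = 17.31 mg/L = 17.31 ppm.
Final FC: 0.2 + 17.31 = 17.51 ppm.

17.51 ppm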